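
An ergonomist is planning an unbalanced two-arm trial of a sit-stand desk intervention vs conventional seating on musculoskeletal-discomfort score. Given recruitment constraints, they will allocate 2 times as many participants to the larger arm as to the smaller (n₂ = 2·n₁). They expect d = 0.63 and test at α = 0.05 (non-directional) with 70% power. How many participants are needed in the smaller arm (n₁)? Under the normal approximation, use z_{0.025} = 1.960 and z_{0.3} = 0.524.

With allocation ratio k = n₂/n₁ = 2, Var(x̄₁−x̄₂) = σ²(1/n₁ + 1/(k·n₁)) = σ²·(k+1)/(k·n₁).
So n₁ = (1 + 1/k)·((z_{α/2} + z_β)/d)² = 1.500 × (2.484/0.63)².
n₁ = 1.500 × 15.55 = 23.3.
Round up: n₁ = 24, giving n₂ = 2 × 24 = 48.

n₁ = 24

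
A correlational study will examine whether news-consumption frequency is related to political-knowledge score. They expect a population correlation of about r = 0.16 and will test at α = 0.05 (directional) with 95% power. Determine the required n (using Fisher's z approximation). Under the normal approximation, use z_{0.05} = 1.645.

n = 419

Fisher's z: C = ½·ln((1+r)/(1−r)) = ½·ln(1.3810) = 0.1614.
n = ((z_{α} + z_β)/C)² + 3.
(1.645 + 1.645) / 0.1614 = 3.290 / 0.1614 = 20.384.
n = 20.384² + 3 = 415.51 + 3 = 418.5.
Round up.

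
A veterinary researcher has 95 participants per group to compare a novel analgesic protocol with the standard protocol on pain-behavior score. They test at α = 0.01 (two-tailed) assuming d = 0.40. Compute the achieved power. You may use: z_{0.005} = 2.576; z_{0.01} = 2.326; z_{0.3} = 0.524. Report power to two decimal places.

power ≈ 0.57

For two equal groups, power = Φ(d·√(n/2) − z_{α/2}).
d·√(n/2) = 0.40 × √(95/2) = 0.40 × 6.892 = 2.757.
z_β = 2.757 − 2.576 = 0.181.
Power = Φ(0.181) = 0.572.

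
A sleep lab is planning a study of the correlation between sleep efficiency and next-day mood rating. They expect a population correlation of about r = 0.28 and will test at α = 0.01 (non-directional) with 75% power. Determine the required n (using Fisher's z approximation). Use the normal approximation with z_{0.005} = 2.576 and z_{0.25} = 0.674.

n = 131

Fisher's z: C = ½·ln((1+r)/(1−r)) = ½·ln(1.7778) = 0.2877.
n = ((z_{α/2} + z_β)/C)² + 3.
(2.576 + 0.674) / 0.2877 = 3.250 / 0.2877 = 11.296.
n = 11.296² + 3 = 127.61 + 3 = 130.6.
Round up.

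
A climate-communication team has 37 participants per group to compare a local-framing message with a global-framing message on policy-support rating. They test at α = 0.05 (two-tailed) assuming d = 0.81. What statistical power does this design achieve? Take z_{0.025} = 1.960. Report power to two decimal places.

For two equal groups, power = Φ(d·√(n/2) − z_{α/2}).
d·√(n/2) = 0.81 × √(37/2) = 0.81 × 4.301 = 3.484.
z_β = 3.484 − 1.960 = 1.524.
Power = Φ(1.524) = 0.936.

power ≈ 0.94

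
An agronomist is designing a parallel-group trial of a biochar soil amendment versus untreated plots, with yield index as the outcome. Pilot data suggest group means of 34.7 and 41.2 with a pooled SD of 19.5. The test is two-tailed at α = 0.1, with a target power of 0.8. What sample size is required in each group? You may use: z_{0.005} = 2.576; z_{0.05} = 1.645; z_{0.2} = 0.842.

n = 112 per group

Cohen's d = |M₁ − M₂| / SD_pooled = |34.7 − 41.2| / 19.5 = 6.5 / 19.5 = 0.333.
For two independent groups with equal n: n = 2·((z_{α/2} + z_β) / d)².
z_{α/2} + z_β = 1.645 + 0.842 = 2.487.
n = 2 × (2.487 / 0.333)² = 2 × 7.468² = 2 × 55.78 = 111.6.
Round up to the next whole participant.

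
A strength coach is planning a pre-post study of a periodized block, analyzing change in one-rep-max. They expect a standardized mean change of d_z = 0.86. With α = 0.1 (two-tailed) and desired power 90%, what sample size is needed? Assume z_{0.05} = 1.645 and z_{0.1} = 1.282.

n = 12 pairs

For a paired (one-sample on differences) test: n = ((z_{α/2} + z_β) / d)².
z_{α/2} + z_β = 1.645 + 1.282 = 2.927.
n = (2.927 / 0.86)² = 3.403² = 11.58.
Round up.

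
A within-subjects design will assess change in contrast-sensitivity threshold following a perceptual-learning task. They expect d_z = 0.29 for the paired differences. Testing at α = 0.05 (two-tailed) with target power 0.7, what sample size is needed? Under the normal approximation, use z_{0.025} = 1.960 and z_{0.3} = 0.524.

n = 74 pairs

For a paired (one-sample on differences) test: n = ((z_{α/2} + z_β) / d)².
z_{α/2} + z_β = 1.960 + 0.524 = 2.484.
n = (2.484 / 0.29)² = 8.566² = 73.37.
Round up.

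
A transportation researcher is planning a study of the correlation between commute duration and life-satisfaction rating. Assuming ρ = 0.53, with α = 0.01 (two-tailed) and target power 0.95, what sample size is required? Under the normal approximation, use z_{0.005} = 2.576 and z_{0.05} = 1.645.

n = 55

Fisher's z: C = ½·ln((1+r)/(1−r)) = ½·ln(3.2553) = 0.5901.
n = ((z_{α/2} + z_β)/C)² + 3.
(2.576 + 1.645) / 0.5901 = 4.221 / 0.5901 = 7.153.
n = 7.153² + 3 = 51.17 + 3 = 54.2.
Round up.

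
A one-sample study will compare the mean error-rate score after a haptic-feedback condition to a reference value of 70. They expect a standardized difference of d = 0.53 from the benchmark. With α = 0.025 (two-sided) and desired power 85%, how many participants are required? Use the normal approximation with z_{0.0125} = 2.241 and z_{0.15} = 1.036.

For a one-sample test: n = ((z_{α/2} + z_β) / d)².
z_{α/2} + z_β = 2.241 + 1.036 = 3.277.
n = (3.277 / 0.53)² = 6.183² = 38.23.
Round up.

n = 39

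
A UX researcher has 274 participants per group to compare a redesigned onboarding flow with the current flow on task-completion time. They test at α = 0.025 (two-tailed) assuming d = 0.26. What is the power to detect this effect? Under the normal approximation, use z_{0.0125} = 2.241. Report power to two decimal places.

For two equal groups, power = Φ(d·√(n/2) − z_{α/2}).
d·√(n/2) = 0.26 × √(274/2) = 0.26 × 11.705 = 3.043.
z_β = 3.043 − 2.241 = 0.802.
Power = Φ(0.802) = 0.789.

power ≈ 0.79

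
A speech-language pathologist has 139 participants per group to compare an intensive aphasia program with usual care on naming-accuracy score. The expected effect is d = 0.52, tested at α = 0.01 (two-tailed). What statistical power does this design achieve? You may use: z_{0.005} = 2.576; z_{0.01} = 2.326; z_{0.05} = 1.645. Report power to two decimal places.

power ≈ 0.96

For two equal groups, power = Φ(d·√(n/2) − z_{α/2}).
d·√(n/2) = 0.52 × √(139/2) = 0.52 × 8.337 = 4.335.
z_β = 4.335 − 2.576 = 1.759.
Power = Φ(1.759) = 0.961.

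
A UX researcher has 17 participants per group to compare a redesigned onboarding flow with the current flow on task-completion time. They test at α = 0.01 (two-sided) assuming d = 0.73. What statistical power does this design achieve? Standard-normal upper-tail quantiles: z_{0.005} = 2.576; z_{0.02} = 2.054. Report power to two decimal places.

For two equal groups, power = Φ(d·√(n/2) − z_{α/2}).
d·√(n/2) = 0.73 × √(17/2) = 0.73 × 2.915 = 2.128.
z_β = 2.128 − 2.576 = -0.448.
Power = Φ(-0.448) = 0.327.

power ≈ 0.33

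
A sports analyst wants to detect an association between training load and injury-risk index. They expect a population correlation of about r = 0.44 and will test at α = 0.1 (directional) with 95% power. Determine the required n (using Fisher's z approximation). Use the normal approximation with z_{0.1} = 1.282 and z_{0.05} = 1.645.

Fisher's z: C = ½·ln((1+r)/(1−r)) = ½·ln(2.5714) = 0.4722.
n = ((z_{α} + z_β)/C)² + 3.
(1.282 + 1.645) / 0.4722 = 2.927 / 0.4722 = 6.199.
n = 6.199² + 3 = 38.42 + 3 = 41.4.
Round up.

n = 42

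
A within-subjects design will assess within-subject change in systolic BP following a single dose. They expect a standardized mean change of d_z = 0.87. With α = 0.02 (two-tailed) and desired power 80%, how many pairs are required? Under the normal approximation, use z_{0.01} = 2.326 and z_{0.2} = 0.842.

For a paired (one-sample on differences) test: n = ((z_{α/2} + z_β) / d)².
z_{α/2} + z_β = 2.326 + 0.842 = 3.168.
n = (3.168 / 0.87)² = 3.641² = 13.26.
Round up.

n = 14 pairs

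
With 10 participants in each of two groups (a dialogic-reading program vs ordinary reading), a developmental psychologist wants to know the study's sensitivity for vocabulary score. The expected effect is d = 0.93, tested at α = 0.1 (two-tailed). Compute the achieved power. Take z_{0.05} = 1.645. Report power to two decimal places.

For two equal groups, power = Φ(d·√(n/2) − z_{α/2}).
d·√(n/2) = 0.93 × √(10/2) = 0.93 × 2.236 = 2.080.
z_β = 2.080 − 1.645 = 0.435.
Power = Φ(0.435) = 0.668.

power ≈ 0.67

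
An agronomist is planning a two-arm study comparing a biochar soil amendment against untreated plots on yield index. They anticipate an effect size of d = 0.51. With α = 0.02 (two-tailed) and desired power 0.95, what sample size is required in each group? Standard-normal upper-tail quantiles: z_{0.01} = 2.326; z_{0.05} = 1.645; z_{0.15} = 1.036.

n = 122 per group

For two independent groups with equal n: n = 2·((z_{α/2} + z_β) / d)².
z_{α/2} + z_β = 2.326 + 1.645 = 3.971.
n = 2 × (3.971 / 0.51)² = 2 × 7.786² = 2 × 60.63 = 121.3.
Round up to the next whole participant.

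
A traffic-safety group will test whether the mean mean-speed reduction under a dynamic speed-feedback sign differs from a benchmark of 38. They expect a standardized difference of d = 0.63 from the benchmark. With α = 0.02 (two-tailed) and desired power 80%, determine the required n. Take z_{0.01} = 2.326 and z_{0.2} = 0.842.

n = 26

For a one-sample test: n = ((z_{α/2} + z_β) / d)².
z_{α/2} + z_β = 2.326 + 0.842 = 3.168.
n = (3.168 / 0.63)² = 5.029² = 25.29.
Round up.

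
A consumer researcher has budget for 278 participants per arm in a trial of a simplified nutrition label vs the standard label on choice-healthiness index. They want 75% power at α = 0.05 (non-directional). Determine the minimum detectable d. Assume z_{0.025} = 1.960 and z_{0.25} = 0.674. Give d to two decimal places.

d_min ≈ 0.22

For two independent groups of n = 278 each: d_min = (z_{α/2} + z_β)·√(2/n).
z-sum = 1.960 + 0.674 = 2.634.
d_min = 2.634 × √(2/278) = 2.634 × 0.0848 = 0.223.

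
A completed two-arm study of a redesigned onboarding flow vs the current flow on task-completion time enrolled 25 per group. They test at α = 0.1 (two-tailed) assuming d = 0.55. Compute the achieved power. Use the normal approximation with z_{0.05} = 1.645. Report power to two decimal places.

For two equal groups, power = Φ(d·√(n/2) − z_{α/2}).
d·√(n/2) = 0.55 × √(25/2) = 0.55 × 3.536 = 1.945.
z_β = 1.945 − 1.645 = 0.300.
Power = Φ(0.300) = 0.618.

power ≈ 0.62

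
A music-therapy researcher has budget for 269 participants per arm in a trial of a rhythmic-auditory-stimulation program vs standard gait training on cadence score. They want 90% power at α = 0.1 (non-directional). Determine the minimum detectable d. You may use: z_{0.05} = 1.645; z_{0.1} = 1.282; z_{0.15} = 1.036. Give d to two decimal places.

For two independent groups of n = 269 each: d_min = (z_{α/2} + z_β)·√(2/n).
z-sum = 1.645 + 1.282 = 2.927.
d_min = 2.927 × √(2/269) = 2.927 × 0.0862 = 0.252.

d_min ≈ 0.25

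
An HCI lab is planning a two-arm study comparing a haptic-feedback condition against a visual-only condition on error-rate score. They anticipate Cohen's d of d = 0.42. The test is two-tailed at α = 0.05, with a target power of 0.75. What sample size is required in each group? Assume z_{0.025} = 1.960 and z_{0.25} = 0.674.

For two independent groups with equal n: n = 2·((z_{α/2} + z_β) / d)².
z_{α/2} + z_β = 1.960 + 0.674 = 2.634.
n = 2 × (2.634 / 0.42)² = 2 × 6.271² = 2 × 39.33 = 78.7.
Round up to the next whole participant.

n = 79 per group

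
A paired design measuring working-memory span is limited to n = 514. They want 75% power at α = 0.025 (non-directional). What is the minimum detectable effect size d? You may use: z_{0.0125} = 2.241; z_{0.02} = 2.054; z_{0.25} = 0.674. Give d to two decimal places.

d_min ≈ 0.13

For a single sample (or paired design) of n = 514: d_min = (z_{α/2} + z_β)/√n.
z-sum = 2.241 + 0.674 = 2.915.
d_min = 2.915 / √514 = 2.915 / 22.672 = 0.129.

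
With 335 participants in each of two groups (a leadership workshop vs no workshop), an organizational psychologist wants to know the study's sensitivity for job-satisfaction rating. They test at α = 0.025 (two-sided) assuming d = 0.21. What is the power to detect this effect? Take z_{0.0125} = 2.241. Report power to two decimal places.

power ≈ 0.68

For two equal groups, power = Φ(d·√(n/2) − z_{α/2}).
d·√(n/2) = 0.21 × √(335/2) = 0.21 × 12.942 = 2.718.
z_β = 2.718 − 2.241 = 0.477.
Power = Φ(0.477) = 0.683.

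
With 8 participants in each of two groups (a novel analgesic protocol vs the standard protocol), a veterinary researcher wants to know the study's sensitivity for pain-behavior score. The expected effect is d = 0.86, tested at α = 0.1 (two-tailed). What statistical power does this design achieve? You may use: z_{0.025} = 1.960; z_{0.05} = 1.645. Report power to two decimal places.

For two equal groups, power = Φ(d·√(n/2) − z_{α/2}).
d·√(n/2) = 0.86 × √(8/2) = 0.86 × 2.000 = 1.720.
z_β = 1.720 − 1.645 = 0.075.
Power = Φ(0.075) = 0.530.

power ≈ 0.53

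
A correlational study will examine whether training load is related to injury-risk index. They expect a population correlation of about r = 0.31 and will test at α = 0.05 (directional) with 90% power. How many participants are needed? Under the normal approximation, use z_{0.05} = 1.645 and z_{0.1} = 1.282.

n = 87

Fisher's z: C = ½·ln((1+r)/(1−r)) = ½·ln(1.8986) = 0.3205.
n = ((z_{α} + z_β)/C)² + 3.
(1.645 + 1.282) / 0.3205 = 2.927 / 0.3205 = 9.133.
n = 9.133² + 3 = 83.40 + 3 = 86.4.
Round up.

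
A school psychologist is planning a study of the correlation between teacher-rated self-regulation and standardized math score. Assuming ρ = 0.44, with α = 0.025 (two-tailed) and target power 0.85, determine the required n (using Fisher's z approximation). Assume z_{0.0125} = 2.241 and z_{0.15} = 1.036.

Fisher's z: C = ½·ln((1+r)/(1−r)) = ½·ln(2.5714) = 0.4722.
n = ((z_{α/2} + z_β)/C)² + 3.
(2.241 + 1.036) / 0.4722 = 3.277 / 0.4722 = 6.940.
n = 6.940² + 3 = 48.16 + 3 = 51.2.
Round up.

n = 52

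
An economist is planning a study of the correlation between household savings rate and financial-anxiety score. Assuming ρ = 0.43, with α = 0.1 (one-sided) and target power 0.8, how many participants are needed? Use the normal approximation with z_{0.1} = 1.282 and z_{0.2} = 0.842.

Fisher's z: C = ½·ln((1+r)/(1−r)) = ½·ln(2.5088) = 0.4599.
n = ((z_{α} + z_β)/C)² + 3.
(1.282 + 0.842) / 0.4599 = 2.124 / 0.4599 = 4.618.
n = 4.618² + 3 = 21.33 + 3 = 24.3.
Round up.

n = 25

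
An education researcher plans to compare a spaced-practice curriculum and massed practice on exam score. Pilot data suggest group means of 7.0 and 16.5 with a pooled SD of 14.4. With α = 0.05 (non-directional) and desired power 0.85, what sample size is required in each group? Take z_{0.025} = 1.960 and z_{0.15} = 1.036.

Cohen's d = |M₁ − M₂| / SD_pooled = |7.0 − 16.5| / 14.4 = 9.5 / 14.4 = 0.660.
For two independent groups with equal n: n = 2·((z_{α/2} + z_β) / d)².
z_{α/2} + z_β = 1.960 + 1.036 = 2.996.
n = 2 × (2.996 / 0.660)² = 2 × 4.539² = 2 × 20.61 = 41.2.
Round up to the next whole participant.

n = 42 per group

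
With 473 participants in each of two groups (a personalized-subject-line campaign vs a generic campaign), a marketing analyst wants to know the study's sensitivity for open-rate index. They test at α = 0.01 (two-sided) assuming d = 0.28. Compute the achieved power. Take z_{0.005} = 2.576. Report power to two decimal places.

power ≈ 0.96

For two equal groups, power = Φ(d·√(n/2) − z_{α/2}).
d·√(n/2) = 0.28 × √(473/2) = 0.28 × 15.379 = 4.306.
z_β = 4.306 − 2.576 = 1.730.
Power = Φ(1.730) = 0.958.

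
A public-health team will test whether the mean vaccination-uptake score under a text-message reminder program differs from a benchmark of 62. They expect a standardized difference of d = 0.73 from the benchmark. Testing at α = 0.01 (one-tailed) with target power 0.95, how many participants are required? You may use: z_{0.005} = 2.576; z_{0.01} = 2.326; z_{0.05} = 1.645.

For a one-sample test: n = ((z_{α} + z_β) / d)².
z_{α} + z_β = 2.326 + 1.645 = 3.971.
n = (3.971 / 0.73)² = 5.440² = 29.59.
Round up.

n = 30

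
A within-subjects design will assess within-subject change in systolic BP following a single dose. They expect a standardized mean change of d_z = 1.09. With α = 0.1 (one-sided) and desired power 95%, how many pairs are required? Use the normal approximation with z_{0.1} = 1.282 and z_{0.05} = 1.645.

For a paired (one-sample on differences) test: n = ((z_{α} + z_β) / d)².
z_{α} + z_β = 1.282 + 1.645 = 2.927.
n = (2.927 / 1.09)² = 2.685² = 7.21.
Round up.

n = 8 pairs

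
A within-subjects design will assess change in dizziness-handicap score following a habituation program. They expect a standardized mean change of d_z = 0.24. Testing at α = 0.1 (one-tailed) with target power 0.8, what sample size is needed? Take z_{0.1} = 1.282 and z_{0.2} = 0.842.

For a paired (one-sample on differences) test: n = ((z_{α} + z_β) / d)².
z_{α} + z_β = 1.282 + 0.842 = 2.124.
n = (2.124 / 0.24)² = 8.850² = 78.32.
Round up.

n = 79 pairs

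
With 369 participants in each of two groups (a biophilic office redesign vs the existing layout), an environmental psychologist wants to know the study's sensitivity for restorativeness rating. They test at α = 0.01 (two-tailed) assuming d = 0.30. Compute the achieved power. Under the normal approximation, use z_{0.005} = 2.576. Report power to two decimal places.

power ≈ 0.93

For two equal groups, power = Φ(d·√(n/2) − z_{α/2}).
d·√(n/2) = 0.30 × √(369/2) = 0.30 × 13.583 = 4.075.
z_β = 4.075 − 2.576 = 1.499.
Power = Φ(1.499) = 0.933.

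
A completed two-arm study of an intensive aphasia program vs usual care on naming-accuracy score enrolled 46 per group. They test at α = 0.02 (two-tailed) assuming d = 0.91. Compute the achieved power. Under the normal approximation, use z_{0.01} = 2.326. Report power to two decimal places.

power ≈ 0.98

For two equal groups, power = Φ(d·√(n/2) − z_{α/2}).
d·√(n/2) = 0.91 × √(46/2) = 0.91 × 4.796 = 4.364.
z_β = 4.364 − 2.326 = 2.038.
Power = Φ(2.038) = 0.979.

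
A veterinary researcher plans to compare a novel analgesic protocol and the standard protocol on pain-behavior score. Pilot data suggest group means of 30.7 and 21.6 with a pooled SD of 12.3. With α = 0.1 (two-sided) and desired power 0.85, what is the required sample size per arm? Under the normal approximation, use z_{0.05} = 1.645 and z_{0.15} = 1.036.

Cohen's d = |M₁ − M₂| / SD_pooled = |30.7 − 21.6| / 12.3 = 9.1 / 12.3 = 0.740.
For two independent groups with equal n: n = 2·((z_{α/2} + z_β) / d)².
z_{α/2} + z_β = 1.645 + 1.036 = 2.681.
n = 2 × (2.681 / 0.740)² = 2 × 3.623² = 2 × 13.13 = 26.3.
Round up to the next whole participant.

n = 27 per group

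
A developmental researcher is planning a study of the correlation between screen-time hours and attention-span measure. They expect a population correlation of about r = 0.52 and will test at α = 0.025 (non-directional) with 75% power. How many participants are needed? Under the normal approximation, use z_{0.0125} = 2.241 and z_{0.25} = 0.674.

Fisher's z: C = ½·ln((1+r)/(1−r)) = ½·ln(3.1667) = 0.5763.
n = ((z_{α/2} + z_β)/C)² + 3.
(2.241 + 0.674) / 0.5763 = 2.915 / 0.5763 = 5.058.
n = 5.058² + 3 = 25.58 + 3 = 28.6.
Round up.

n = 29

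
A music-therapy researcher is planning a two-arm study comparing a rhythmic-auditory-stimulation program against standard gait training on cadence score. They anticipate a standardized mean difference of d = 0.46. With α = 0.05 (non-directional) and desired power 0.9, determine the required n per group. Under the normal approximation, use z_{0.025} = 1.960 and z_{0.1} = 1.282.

n = 100 per group

For two independent groups with equal n: n = 2·((z_{α/2} + z_β) / d)².
z_{α/2} + z_β = 1.960 + 1.282 = 3.242.
n = 2 × (3.242 / 0.46)² = 2 × 7.048² = 2 × 49.67 = 99.3.
Round up to the next whole participant.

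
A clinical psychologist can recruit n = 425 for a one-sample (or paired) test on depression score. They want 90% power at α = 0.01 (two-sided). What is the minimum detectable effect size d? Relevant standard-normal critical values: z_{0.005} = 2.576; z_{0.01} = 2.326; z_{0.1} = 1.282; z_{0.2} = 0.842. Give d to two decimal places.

d_min ≈ 0.19

For a single sample (or paired design) of n = 425: d_min = (z_{α/2} + z_β)/√n.
z-sum = 2.576 + 1.282 = 3.858.
d_min = 3.858 / √425 = 3.858 / 20.616 = 0.187.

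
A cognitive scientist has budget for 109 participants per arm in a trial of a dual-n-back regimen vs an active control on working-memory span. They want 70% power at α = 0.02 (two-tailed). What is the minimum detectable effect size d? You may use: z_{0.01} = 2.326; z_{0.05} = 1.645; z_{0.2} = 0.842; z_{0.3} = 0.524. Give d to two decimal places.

d_min ≈ 0.39

For two independent groups of n = 109 each: d_min = (z_{α/2} + z_β)·√(2/n).
z-sum = 2.326 + 0.524 = 2.850.
d_min = 2.850 × √(2/109) = 2.850 × 0.1355 = 0.386.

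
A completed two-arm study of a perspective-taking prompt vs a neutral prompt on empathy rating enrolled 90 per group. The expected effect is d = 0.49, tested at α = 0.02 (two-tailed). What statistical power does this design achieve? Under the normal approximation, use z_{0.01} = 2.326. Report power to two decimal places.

power ≈ 0.83

For two equal groups, power = Φ(d·√(n/2) − z_{α/2}).
d·√(n/2) = 0.49 × √(90/2) = 0.49 × 6.708 = 3.287.
z_β = 3.287 − 2.326 = 0.961.
Power = Φ(0.961) = 0.832.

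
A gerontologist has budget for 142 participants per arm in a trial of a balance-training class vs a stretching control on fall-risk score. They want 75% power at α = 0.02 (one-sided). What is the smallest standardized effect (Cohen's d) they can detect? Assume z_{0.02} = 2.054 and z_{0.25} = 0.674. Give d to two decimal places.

d_min ≈ 0.32

For two independent groups of n = 142 each: d_min = (z_{α} + z_β)·√(2/n).
z-sum = 2.054 + 0.674 = 2.728.
d_min = 2.728 × √(2/142) = 2.728 × 0.1187 = 0.324.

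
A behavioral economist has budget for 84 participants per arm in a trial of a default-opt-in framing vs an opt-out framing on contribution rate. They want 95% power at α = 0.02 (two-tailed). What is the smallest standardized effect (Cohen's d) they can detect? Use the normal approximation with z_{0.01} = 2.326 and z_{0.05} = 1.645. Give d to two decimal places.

d_min ≈ 0.61

For two independent groups of n = 84 each: d_min = (z_{α/2} + z_β)·√(2/n).
z-sum = 2.326 + 1.645 = 3.971.
d_min = 3.971 × √(2/84) = 3.971 × 0.1543 = 0.613.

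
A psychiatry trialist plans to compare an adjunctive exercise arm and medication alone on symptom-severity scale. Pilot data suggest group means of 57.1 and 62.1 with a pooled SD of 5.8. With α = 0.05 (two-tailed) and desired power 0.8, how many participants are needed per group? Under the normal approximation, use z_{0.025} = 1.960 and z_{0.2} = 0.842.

n = 22 per group

Cohen's d = |M₁ − M₂| / SD_pooled = |57.1 − 62.1| / 5.8 = 5.0 / 5.8 = 0.862.
For two independent groups with equal n: n = 2·((z_{α/2} + z_β) / d)².
z_{α/2} + z_β = 1.960 + 0.842 = 2.802.
n = 2 × (2.802 / 0.862)² = 2 × 3.251² = 2 × 10.57 = 21.1.
Round up to the next whole participant.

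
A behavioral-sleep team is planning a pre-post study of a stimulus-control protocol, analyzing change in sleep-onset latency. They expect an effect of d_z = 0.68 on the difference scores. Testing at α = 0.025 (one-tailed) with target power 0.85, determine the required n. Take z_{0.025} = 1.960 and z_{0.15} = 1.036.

n = 20 pairs

For a paired (one-sample on differences) test: n = ((z_{α} + z_β) / d)².
z_{α} + z_β = 1.960 + 1.036 = 2.996.
n = (2.996 / 0.68)² = 4.406² = 19.41.
Round up.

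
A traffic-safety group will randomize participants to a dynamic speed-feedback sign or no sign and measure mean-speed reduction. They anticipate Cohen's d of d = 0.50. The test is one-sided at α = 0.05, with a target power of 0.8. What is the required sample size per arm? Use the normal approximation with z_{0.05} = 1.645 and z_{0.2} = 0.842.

n = 50 per group

For two independent groups with equal n: n = 2·((z_{α} + z_β) / d)².
z_{α} + z_β = 1.645 + 0.842 = 2.487.
n = 2 × (2.487 / 0.50)² = 2 × 4.974² = 2 × 24.74 = 49.5.
Round up to the next whole participant.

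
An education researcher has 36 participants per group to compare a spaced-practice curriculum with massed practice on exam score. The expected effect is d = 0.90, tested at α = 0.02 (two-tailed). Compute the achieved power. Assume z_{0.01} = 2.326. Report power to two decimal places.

power ≈ 0.93

For two equal groups, power = Φ(d·√(n/2) − z_{α/2}).
d·√(n/2) = 0.90 × √(36/2) = 0.90 × 4.243 = 3.818.
z_β = 3.818 − 2.326 = 1.492.
Power = Φ(1.492) = 0.932.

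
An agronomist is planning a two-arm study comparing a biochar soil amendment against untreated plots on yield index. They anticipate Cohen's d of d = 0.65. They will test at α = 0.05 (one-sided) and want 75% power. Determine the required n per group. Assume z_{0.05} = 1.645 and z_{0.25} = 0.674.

n = 26 per group

For two independent groups with equal n: n = 2·((z_{α} + z_β) / d)².
z_{α} + z_β = 1.645 + 0.674 = 2.319.
n = 2 × (2.319 / 0.65)² = 2 × 3.568² = 2 × 12.73 = 25.5.
Round up to the next whole participant.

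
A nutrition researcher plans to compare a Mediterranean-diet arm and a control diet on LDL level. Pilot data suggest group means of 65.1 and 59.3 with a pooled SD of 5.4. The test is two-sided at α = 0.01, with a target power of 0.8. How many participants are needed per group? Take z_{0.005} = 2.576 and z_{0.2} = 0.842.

n = 21 per group

Cohen's d = |M₁ − M₂| / SD_pooled = |65.1 − 59.3| / 5.4 = 5.8 / 5.4 = 1.074.
For two independent groups with equal n: n = 2·((z_{α/2} + z_β) / d)².
z_{α/2} + z_β = 2.576 + 0.842 = 3.418.
n = 2 × (3.418 / 1.074)² = 2 × 3.182² = 2 × 10.13 = 20.3.
Round up to the next whole participant.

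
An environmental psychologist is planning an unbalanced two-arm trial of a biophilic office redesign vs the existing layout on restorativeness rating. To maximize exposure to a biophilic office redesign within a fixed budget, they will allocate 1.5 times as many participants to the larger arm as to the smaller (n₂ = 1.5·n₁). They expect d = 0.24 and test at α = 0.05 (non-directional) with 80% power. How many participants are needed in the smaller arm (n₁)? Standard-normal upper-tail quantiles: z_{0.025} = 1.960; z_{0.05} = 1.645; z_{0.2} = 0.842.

With allocation ratio k = n₂/n₁ = 1.5, Var(x̄₁−x̄₂) = σ²(1/n₁ + 1/(k·n₁)) = σ²·(k+1)/(k·n₁).
So n₁ = (1 + 1/k)·((z_{α/2} + z_β)/d)² = 1.667 × (2.802/0.24)².
n₁ = 1.667 × 136.31 = 227.2.
Round up: n₁ = 228, giving n₂ = 1.5 × 228 = 342.

n₁ = 228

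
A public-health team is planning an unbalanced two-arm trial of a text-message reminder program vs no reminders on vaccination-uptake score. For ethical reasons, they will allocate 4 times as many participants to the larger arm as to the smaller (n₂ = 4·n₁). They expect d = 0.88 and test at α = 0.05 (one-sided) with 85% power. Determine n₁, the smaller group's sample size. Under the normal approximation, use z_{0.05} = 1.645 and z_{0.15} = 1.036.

With allocation ratio k = n₂/n₁ = 4, Var(x̄₁−x̄₂) = σ²(1/n₁ + 1/(k·n₁)) = σ²·(k+1)/(k·n₁).
So n₁ = (1 + 1/k)·((z_{α} + z_β)/d)² = 1.250 × (2.681/0.88)².
n₁ = 1.250 × 9.28 = 11.6.
Round up: n₁ = 12, giving n₂ = 4 × 12 = 48.

n₁ = 12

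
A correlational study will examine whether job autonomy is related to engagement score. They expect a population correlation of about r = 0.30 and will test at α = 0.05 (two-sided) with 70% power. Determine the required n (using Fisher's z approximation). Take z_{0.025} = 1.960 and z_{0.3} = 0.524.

Fisher's z: C = ½·ln((1+r)/(1−r)) = ½·ln(1.8571) = 0.3095.
n = ((z_{α/2} + z_β)/C)² + 3.
(1.960 + 0.524) / 0.3095 = 2.484 / 0.3095 = 8.026.
n = 8.026² + 3 = 64.41 + 3 = 67.4.
Round up.

n = 68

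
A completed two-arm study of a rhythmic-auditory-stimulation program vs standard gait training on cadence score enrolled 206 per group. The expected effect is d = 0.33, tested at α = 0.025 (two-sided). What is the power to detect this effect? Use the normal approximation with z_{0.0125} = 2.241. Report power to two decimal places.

power ≈ 0.87

For two equal groups, power = Φ(d·√(n/2) − z_{α/2}).
d·√(n/2) = 0.33 × √(206/2) = 0.33 × 10.149 = 3.349.
z_β = 3.349 − 2.241 = 1.108.
Power = Φ(1.108) = 0.866.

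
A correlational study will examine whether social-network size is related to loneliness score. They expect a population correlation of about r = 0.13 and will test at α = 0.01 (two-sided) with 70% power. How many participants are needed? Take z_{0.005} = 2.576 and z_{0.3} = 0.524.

n = 566

Fisher's z: C = ½·ln((1+r)/(1−r)) = ½·ln(1.2989) = 0.1307.
n = ((z_{α/2} + z_β)/C)² + 3.
(2.576 + 0.524) / 0.1307 = 3.100 / 0.1307 = 23.718.
n = 23.718² + 3 = 562.56 + 3 = 565.6.
Round up.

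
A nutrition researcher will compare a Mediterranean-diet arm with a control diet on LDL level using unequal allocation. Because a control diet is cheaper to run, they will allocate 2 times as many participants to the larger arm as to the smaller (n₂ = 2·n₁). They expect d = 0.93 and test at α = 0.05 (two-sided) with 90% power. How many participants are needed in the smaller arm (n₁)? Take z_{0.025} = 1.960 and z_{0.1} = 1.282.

n₁ = 19

With allocation ratio k = n₂/n₁ = 2, Var(x̄₁−x̄₂) = σ²(1/n₁ + 1/(k·n₁)) = σ²·(k+1)/(k·n₁).
So n₁ = (1 + 1/k)·((z_{α/2} + z_β)/d)² = 1.500 × (3.242/0.93)².
n₁ = 1.500 × 12.15 = 18.2.
Round up: n₁ = 19, giving n₂ = 2 × 19 = 38.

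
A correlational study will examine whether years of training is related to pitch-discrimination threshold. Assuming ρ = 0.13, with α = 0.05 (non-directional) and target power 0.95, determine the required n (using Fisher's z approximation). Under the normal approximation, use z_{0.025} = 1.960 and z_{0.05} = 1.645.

Fisher's z: C = ½·ln((1+r)/(1−r)) = ½·ln(1.2989) = 0.1307.
n = ((z_{α/2} + z_β)/C)² + 3.
(1.960 + 1.645) / 0.1307 = 3.605 / 0.1307 = 27.582.
n = 27.582² + 3 = 760.78 + 3 = 763.8.
Round up.

n = 764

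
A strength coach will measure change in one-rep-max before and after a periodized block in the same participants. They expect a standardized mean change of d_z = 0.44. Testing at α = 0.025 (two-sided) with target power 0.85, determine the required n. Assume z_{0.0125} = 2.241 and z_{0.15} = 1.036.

For a paired (one-sample on differences) test: n = ((z_{α/2} + z_β) / d)².
z_{α/2} + z_β = 2.241 + 1.036 = 3.277.
n = (3.277 / 0.44)² = 7.448² = 55.47.
Round up.

n = 56 pairs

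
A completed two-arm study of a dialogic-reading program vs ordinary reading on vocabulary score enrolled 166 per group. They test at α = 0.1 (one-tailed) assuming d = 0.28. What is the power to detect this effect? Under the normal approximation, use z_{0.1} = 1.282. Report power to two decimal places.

power ≈ 0.90

For two equal groups, power = Φ(d·√(n/2) − z_{α}).
d·√(n/2) = 0.28 × √(166/2) = 0.28 × 9.110 = 2.551.
z_β = 2.551 − 1.282 = 1.269.
Power = Φ(1.269) = 0.898.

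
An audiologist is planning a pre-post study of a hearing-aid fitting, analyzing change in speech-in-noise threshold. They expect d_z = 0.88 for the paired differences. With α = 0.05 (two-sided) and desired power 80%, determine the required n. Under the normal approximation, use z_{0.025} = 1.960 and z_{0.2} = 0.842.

For a paired (one-sample on differences) test: n = ((z_{α/2} + z_β) / d)².
z_{α/2} + z_β = 1.960 + 0.842 = 2.802.
n = (2.802 / 0.88)² = 3.184² = 10.14.
Round up.

n = 11 pairs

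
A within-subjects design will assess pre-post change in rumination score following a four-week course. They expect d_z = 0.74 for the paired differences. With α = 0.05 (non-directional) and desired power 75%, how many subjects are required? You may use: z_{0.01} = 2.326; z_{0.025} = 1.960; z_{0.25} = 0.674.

For a paired (one-sample on differences) test: n = ((z_{α/2} + z_β) / d)².
z_{α/2} + z_β = 1.960 + 0.674 = 2.634.
n = (2.634 / 0.74)² = 3.559² = 12.67.
Round up.

n = 13 pairs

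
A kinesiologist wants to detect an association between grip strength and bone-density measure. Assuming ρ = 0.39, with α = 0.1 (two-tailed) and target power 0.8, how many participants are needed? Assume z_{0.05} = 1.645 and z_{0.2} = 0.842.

Fisher's z: C = ½·ln((1+r)/(1−r)) = ½·ln(2.2787) = 0.4118.
n = ((z_{α/2} + z_β)/C)² + 3.
(1.645 + 0.842) / 0.4118 = 2.487 / 0.4118 = 6.039.
n = 6.039² + 3 = 36.47 + 3 = 39.5.
Round up.

n = 40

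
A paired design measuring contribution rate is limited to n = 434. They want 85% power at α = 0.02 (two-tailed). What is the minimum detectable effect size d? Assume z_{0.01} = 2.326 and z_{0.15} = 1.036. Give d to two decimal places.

For a single sample (or paired design) of n = 434: d_min = (z_{α/2} + z_β)/√n.
z-sum = 2.326 + 1.036 = 3.362.
d_min = 3.362 / √434 = 3.362 / 20.833 = 0.161.

d_min ≈ 0.16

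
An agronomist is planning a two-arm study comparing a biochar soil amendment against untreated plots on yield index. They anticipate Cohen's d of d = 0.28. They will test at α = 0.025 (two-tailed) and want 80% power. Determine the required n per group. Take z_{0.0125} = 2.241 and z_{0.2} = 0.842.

n = 243 per group

For two independent groups with equal n: n = 2·((z_{α/2} + z_β) / d)².
z_{α/2} + z_β = 2.241 + 0.842 = 3.083.
n = 2 × (3.083 / 0.28)² = 2 × 11.011² = 2 × 121.24 = 242.5.
Round up to the next whole participant.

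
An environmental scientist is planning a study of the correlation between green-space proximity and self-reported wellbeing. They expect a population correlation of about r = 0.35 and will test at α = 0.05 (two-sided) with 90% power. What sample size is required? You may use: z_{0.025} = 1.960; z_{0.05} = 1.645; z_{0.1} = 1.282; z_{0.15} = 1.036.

Fisher's z: C = ½·ln((1+r)/(1−r)) = ½·ln(2.0769) = 0.3654.
n = ((z_{α/2} + z_β)/C)² + 3.
(1.960 + 1.282) / 0.3654 = 3.242 / 0.3654 = 8.872.
n = 8.872² + 3 = 78.72 + 3 = 81.7.
Round up.

n = 82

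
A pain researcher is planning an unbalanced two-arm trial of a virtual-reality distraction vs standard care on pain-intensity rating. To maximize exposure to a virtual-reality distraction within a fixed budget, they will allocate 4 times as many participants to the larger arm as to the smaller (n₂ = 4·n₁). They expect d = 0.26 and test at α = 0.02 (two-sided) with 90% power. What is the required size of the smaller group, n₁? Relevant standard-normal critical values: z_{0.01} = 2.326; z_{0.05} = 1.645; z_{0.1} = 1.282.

n₁ = 241

With allocation ratio k = n₂/n₁ = 4, Var(x̄₁−x̄₂) = σ²(1/n₁ + 1/(k·n₁)) = σ²·(k+1)/(k·n₁).
So n₁ = (1 + 1/k)·((z_{α/2} + z_β)/d)² = 1.250 × (3.608/0.26)².
n₁ = 1.250 × 192.57 = 240.7.
Round up: n₁ = 241, giving n₂ = 4 × 241 = 964.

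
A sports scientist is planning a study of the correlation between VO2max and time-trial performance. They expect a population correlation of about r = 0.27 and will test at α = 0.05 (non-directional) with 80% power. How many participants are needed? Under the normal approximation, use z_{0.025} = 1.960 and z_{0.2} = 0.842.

Fisher's z: C = ½·ln((1+r)/(1−r)) = ½·ln(1.7397) = 0.2769.
n = ((z_{α/2} + z_β)/C)² + 3.
(1.960 + 0.842) / 0.2769 = 2.802 / 0.2769 = 10.119.
n = 10.119² + 3 = 102.40 + 3 = 105.4.
Round up.

n = 106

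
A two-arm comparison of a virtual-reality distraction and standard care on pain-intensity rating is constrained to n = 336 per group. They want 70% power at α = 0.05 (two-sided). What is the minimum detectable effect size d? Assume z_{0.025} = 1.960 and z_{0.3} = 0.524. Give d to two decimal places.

For two independent groups of n = 336 each: d_min = (z_{α/2} + z_β)·√(2/n).
z-sum = 1.960 + 0.524 = 2.484.
d_min = 2.484 × √(2/336) = 2.484 × 0.0772 = 0.192.

d_min ≈ 0.19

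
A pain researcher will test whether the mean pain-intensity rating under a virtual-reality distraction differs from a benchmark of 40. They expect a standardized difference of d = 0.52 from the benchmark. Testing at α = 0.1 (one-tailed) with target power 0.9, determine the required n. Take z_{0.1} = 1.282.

n = 25

For a one-sample test: n = ((z_{α} + z_β) / d)².
z_{α} + z_β = 1.282 + 1.282 = 2.564.
n = (2.564 / 0.52)² = 4.931² = 24.31.
Round up.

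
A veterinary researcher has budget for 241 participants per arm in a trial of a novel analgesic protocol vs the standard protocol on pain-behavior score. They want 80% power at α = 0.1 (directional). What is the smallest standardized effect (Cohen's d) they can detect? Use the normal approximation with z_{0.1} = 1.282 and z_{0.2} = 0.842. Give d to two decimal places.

d_min ≈ 0.19

For two independent groups of n = 241 each: d_min = (z_{α} + z_β)·√(2/n).
z-sum = 1.282 + 0.842 = 2.124.
d_min = 2.124 × √(2/241) = 2.124 × 0.0911 = 0.193.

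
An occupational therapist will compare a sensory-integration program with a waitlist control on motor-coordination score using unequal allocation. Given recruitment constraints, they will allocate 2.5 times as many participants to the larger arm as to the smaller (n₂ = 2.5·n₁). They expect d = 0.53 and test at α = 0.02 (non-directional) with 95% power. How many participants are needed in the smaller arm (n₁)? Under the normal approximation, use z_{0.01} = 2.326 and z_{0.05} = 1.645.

n₁ = 79

With allocation ratio k = n₂/n₁ = 2.5, Var(x̄₁−x̄₂) = σ²(1/n₁ + 1/(k·n₁)) = σ²·(k+1)/(k·n₁).
So n₁ = (1 + 1/k)·((z_{α/2} + z_β)/d)² = 1.400 × (3.971/0.53)².
n₁ = 1.400 × 56.14 = 78.6.
Round up: n₁ = 79, giving n₂ = ⌈2.5 × 79⌉ = ⌈197.5⌉ = 198.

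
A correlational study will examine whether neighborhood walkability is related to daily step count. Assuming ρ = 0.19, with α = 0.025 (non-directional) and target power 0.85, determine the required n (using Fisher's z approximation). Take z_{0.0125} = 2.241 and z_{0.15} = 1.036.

n = 294

Fisher's z: C = ½·ln((1+r)/(1−r)) = ½·ln(1.4691) = 0.1923.
n = ((z_{α/2} + z_β)/C)² + 3.
(2.241 + 1.036) / 0.1923 = 3.277 / 0.1923 = 17.041.
n = 17.041² + 3 = 290.40 + 3 = 293.4.
Round up.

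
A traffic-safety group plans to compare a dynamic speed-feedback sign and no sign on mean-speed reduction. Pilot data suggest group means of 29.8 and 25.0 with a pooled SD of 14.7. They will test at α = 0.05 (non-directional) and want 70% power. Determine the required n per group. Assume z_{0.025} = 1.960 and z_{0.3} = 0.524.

Cohen's d = |M₁ − M₂| / SD_pooled = |29.8 − 25.0| / 14.7 = 4.8 / 14.7 = 0.327.
For two independent groups with equal n: n = 2·((z_{α/2} + z_β) / d)².
z_{α/2} + z_β = 1.960 + 0.524 = 2.484.
n = 2 × (2.484 / 0.327)² = 2 × 7.596² = 2 × 57.70 = 115.4.
Round up to the next whole participant.

n = 116 per group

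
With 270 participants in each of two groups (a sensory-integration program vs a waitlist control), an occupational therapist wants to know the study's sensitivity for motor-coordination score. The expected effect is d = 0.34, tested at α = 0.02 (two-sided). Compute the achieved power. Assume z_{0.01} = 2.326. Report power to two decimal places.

power ≈ 0.95

For two equal groups, power = Φ(d·√(n/2) − z_{α/2}).
d·√(n/2) = 0.34 × √(270/2) = 0.34 × 11.619 = 3.950.
z_β = 3.950 − 2.326 = 1.624.
Power = Φ(1.624) = 0.948.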